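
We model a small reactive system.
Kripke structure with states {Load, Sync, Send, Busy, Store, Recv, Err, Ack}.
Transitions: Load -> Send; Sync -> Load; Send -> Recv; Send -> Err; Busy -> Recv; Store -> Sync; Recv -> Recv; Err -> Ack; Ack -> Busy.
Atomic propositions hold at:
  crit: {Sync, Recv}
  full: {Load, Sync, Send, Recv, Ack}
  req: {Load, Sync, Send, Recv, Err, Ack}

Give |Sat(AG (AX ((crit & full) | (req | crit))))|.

2

Sat(crit & full) = {Sync, Recv}
Sat(req | crit) = {Load, Sync, Send, Recv, Err, Ack}
Sat((crit & full) | (req | crit)) = {Load, Sync, Send, Recv, Err, Ack}
Sat(AX ((crit & full) | (req | crit))) = {s : every successor in {Load, Sync, Send, Recv, Err, Ack}} = {Load, Sync, Send, Busy, Store, Recv, Err}
AG (AX ((crit & full) | (req | crit))): greatest fixpoint, start Z0 = {Load, Sync, Send, Busy, Store, Recv, Err}, keep only states in Sat with every successor in Z. Z1 = {Load, Sync, Send, Busy, Store, Recv}; Z2 = {Load, Sync, Busy, Store, Recv}; Z3 = {Sync, Busy, Store, Recv}; Z4 = {Busy, Store, Recv}; Z5 = {Busy, Recv}; fixed.
Sat(AG (AX ((crit & full) | (req | crit)))) = {Busy, Recv}
|Sat(AG (AX ((crit & full) | (req | crit))))| = |{Busy, Recv}| = 2.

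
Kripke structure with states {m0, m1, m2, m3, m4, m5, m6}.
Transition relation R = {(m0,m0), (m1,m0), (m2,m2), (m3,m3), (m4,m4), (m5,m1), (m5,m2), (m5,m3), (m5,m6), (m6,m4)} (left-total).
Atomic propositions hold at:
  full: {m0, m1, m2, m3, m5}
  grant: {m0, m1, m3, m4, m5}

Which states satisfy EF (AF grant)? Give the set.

{m0, m1, m3, m4, m5, m6}

AF grant: least fixpoint, start Z0 = {m0, m1, m3, m4, m5}, add states with every successor in Z. Z1 = {m0, m1, m3, m4, m5, m6}; fixed.
Sat(AF grant) = {m0, m1, m3, m4, m5, m6}
EF (AF grant): least fixpoint, start Z0 = {m0, m1, m3, m4, m5, m6}, add states with some successor in Z. Already a fixed point.
Sat(EF (AF grant)) = {m0, m1, m3, m4, m5, m6}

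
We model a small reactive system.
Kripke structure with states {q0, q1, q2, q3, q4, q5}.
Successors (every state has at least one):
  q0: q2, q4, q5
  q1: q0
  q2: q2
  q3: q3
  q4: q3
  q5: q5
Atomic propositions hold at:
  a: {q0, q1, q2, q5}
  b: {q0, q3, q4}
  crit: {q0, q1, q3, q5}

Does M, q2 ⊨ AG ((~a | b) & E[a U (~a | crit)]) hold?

No

Sat(~a) = {q3, q4}
Sat(~a | b) = {q0, q3, q4}
Sat(~a | crit) = {q0, q1, q3, q4, q5}
E[a U (~a | crit)]: least fixpoint, start Z0 = Sat((~a | crit)) = {q0, q1, q3, q4, q5}, add states in Sat(a) with some successor in Z. Already a fixed point.
Sat(E[a U (~a | crit)]) = {q0, q1, q3, q4, q5}
Sat((~a | b) & E[a U (~a | crit)]) = {q0, q3, q4}
AG ((~a | b) & E[a U (~a | crit)]): greatest fixpoint, start Z0 = {q0, q3, q4}, keep only states in Sat with every successor in Z. Z1 = {q3, q4}; fixed.
Sat(AG ((~a | b) & E[a U (~a | crit)])) = {q3, q4}
q2 ∉ Sat(AG ((~a | b) & E[a U (~a | crit)])) = {q3, q4}, so the formula does not hold at q2.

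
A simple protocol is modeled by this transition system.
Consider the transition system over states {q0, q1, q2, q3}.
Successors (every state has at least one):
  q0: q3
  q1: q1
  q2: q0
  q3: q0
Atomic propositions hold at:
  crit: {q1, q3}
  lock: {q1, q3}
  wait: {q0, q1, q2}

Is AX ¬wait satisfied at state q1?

No

Sat(¬wait) = {q3}
Sat(AX ¬wait) = {s : every successor in {q3}} = {q0}
q1 ∉ Sat(AX ¬wait) = {q0}, so the formula does not hold at q1.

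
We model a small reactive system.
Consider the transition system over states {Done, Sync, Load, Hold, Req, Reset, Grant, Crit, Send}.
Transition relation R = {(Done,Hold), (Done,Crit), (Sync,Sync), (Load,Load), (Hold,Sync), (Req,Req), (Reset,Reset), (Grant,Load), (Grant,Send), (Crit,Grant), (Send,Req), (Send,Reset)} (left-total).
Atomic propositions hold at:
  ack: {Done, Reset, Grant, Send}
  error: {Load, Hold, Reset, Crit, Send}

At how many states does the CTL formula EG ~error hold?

2

Sat(~error) = {Done, Sync, Req, Grant}
EG ~error: greatest fixpoint, start Z0 = {Done, Sync, Req, Grant}, keep only states in Sat with some successor in Z. Z1 = {Sync, Req}; fixed.
Sat(EG ~error) = {Sync, Req}
|Sat(EG ~error)| = |{Sync, Req}| = 2.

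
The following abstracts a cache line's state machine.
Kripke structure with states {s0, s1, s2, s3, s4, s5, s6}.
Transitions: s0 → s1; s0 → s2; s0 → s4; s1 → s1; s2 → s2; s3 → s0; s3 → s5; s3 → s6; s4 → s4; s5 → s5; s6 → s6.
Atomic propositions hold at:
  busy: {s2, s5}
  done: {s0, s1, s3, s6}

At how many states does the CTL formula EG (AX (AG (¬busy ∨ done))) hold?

Sat(¬busy) = {s0, s1, s3, s4, s6}
Sat(¬busy ∨ done) = {s0, s1, s3, s4, s6}
AG (¬busy ∨ done): greatest fixpoint, start Z0 = {s0, s1, s3, s4, s6}, keep only states in Sat with every successor in Z. Z1 = {s1, s4, s6}; fixed.
Sat(AG (¬busy ∨ done)) = {s1, s4, s6}
Sat(AX (AG (¬busy ∨ done))) = {s : every successor in {s1, s4, s6}} = {s1, s4, s6}
EG (AX (AG (¬busy ∨ done))): greatest fixpoint, start Z0 = {s1, s4, s6}, keep only states in Sat with some successor in Z. Already a fixed point.
Sat(EG (AX (AG (¬busy ∨ done)))) = {s1, s4, s6}
|Sat(EG (AX (AG (¬busy ∨ done))))| = |{s1, s4, s6}| = 3.

3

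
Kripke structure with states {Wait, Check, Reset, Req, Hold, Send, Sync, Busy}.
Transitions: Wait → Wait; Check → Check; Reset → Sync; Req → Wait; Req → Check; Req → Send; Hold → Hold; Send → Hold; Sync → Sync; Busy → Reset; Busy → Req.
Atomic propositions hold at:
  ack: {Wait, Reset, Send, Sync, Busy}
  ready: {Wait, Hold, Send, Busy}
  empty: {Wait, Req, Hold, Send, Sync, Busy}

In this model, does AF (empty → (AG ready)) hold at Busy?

Yes

AG ready: greatest fixpoint, start Z0 = {Wait, Hold, Send, Busy}, keep only states in Sat with every successor in Z. Z1 = {Wait, Hold, Send}; fixed.
Sat(AG ready) = {Wait, Hold, Send}
Sat(empty → (AG ready)) = {Wait, Check, Reset, Hold, Send}
AF (empty → (AG ready)): least fixpoint, start Z0 = {Wait, Check, Reset, Hold, Send}, add states with every successor in Z. Z1 = {Wait, Check, Reset, Req, Hold, Send}; Z2 = {Wait, Check, Reset, Req, Hold, Send, Busy}; fixed.
Sat(AF (empty → (AG ready))) = {Wait, Check, Reset, Req, Hold, Send, Busy}
Busy ∈ Sat(AF (empty → (AG ready))) = {Wait, Check, Reset, Req, Hold, Send, Busy}, so the formula holds at Busy.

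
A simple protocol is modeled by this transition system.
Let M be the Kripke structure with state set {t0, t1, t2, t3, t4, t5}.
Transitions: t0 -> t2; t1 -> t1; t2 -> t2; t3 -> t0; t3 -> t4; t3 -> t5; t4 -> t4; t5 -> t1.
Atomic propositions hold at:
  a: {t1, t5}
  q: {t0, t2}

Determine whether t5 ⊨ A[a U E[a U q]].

E[a U q]: least fixpoint, start Z0 = Sat(q) = {t0, t2}, add states in Sat(a) with some successor in Z. Already a fixed point.
Sat(E[a U q]) = {t0, t2}
A[a U E[a U q]]: least fixpoint, start Z0 = Sat(E[a U q]) = {t0, t2}, add states in Sat(a) with every successor in Z. Already a fixed point.
Sat(A[a U E[a U q]]) = {t0, t2}
t5 ∉ Sat(A[a U E[a U q]]) = {t0, t2}, so the formula does not hold at t5.

No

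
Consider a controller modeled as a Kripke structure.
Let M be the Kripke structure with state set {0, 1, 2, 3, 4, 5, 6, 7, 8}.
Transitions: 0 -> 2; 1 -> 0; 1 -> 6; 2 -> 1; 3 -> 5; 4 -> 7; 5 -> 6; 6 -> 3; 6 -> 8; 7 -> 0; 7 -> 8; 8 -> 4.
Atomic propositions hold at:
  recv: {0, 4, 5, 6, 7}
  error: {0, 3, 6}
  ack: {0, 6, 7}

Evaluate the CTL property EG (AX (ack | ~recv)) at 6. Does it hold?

Sat(~recv) = {1, 2, 3, 8}
Sat(ack | ~recv) = {0, 1, 2, 3, 6, 7, 8}
Sat(AX (ack | ~recv)) = {s : every successor in {0, 1, 2, 3, 6, 7, 8}} = {0, 1, 2, 4, 5, 6, 7}
EG (AX (ack | ~recv)): greatest fixpoint, start Z0 = {0, 1, 2, 4, 5, 6, 7}, keep only states in Sat with some successor in Z. Z1 = {0, 1, 2, 4, 5, 7}; Z2 = {0, 1, 2, 4, 7}; fixed.
Sat(EG (AX (ack | ~recv))) = {0, 1, 2, 4, 7}
6 ∉ Sat(EG (AX (ack | ~recv))) = {0, 1, 2, 4, 7}, so the formula does not hold at 6.

No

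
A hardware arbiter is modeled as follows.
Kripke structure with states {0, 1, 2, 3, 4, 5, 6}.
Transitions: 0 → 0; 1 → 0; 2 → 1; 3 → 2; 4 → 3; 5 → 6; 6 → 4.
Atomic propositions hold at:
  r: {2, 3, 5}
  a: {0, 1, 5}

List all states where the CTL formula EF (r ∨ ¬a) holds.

Sat(¬a) = {2, 3, 4, 6}
Sat(r ∨ ¬a) = {2, 3, 4, 5, 6}
EF (r ∨ ¬a): least fixpoint, start Z0 = {2, 3, 4, 5, 6}, add states with some successor in Z. Already a fixed point.
Sat(EF (r ∨ ¬a)) = {2, 3, 4, 5, 6}

{2, 3, 4, 5, 6}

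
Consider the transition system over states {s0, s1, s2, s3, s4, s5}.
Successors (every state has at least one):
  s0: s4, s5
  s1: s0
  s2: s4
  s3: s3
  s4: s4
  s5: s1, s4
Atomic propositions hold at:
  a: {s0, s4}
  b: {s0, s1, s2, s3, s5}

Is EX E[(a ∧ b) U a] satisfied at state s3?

No

Sat(a ∧ b) = {s0}
E[(a ∧ b) U a]: least fixpoint, start Z0 = Sat(a) = {s0, s4}, add states in Sat(a ∧ b) with some successor in Z. Already a fixed point.
Sat(E[(a ∧ b) U a]) = {s0, s4}
Sat(EX E[(a ∧ b) U a]) = {s : some successor in {s0, s4}} = {s0, s1, s2, s4, s5}
s3 ∉ Sat(EX E[(a ∧ b) U a]) = {s0, s1, s2, s4, s5}, so the formula does not hold at s3.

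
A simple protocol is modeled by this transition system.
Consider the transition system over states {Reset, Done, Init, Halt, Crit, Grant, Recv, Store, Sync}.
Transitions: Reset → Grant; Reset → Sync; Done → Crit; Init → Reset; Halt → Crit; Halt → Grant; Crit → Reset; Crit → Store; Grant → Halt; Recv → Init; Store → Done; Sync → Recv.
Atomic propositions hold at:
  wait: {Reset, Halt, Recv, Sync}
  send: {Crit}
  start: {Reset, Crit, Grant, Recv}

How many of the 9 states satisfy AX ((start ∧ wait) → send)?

6

Sat(start ∧ wait) = {Reset, Recv}
Sat((start ∧ wait) → send) = {Done, Init, Halt, Crit, Grant, Store, Sync}
Sat(AX ((start ∧ wait) → send)) = {s : every successor in {Done, Init, Halt, Crit, Grant, Store, Sync}} = {Reset, Done, Halt, Grant, Recv, Store}
|Sat(AX ((start ∧ wait) → send))| = |{Reset, Done, Halt, Grant, Recv, Store}| = 6.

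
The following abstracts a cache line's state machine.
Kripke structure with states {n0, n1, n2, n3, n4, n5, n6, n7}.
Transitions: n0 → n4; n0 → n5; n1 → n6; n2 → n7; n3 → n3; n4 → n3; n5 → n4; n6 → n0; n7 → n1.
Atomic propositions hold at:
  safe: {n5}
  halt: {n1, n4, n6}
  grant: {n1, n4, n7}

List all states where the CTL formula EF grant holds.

{n0, n1, n2, n4, n5, n6, n7}

EF grant: least fixpoint, start Z0 = {n1, n4, n7}, add states with some successor in Z. Z1 = {n0, n1, n2, n4, n5, n7}; Z2 = {n0, n1, n2, n4, n5, n6, n7}; fixed.
Sat(EF grant) = {n0, n1, n2, n4, n5, n6, n7}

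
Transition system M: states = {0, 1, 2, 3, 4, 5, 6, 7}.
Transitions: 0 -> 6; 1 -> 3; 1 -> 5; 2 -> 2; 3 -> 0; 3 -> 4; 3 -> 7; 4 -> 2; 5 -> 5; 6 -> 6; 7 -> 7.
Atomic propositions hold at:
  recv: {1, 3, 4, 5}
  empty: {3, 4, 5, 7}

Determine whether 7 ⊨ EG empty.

Yes

EG empty: greatest fixpoint, start Z0 = {3, 4, 5, 7}, keep only states in Sat with some successor in Z. Z1 = {3, 5, 7}; fixed.
Sat(EG empty) = {3, 5, 7}
7 ∈ Sat(EG empty) = {3, 5, 7}, so the formula holds at 7.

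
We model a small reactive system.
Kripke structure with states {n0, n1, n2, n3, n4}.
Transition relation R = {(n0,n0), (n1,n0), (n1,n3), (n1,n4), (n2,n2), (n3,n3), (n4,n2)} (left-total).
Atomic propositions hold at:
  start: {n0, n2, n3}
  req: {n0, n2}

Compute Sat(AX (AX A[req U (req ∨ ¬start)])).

{n0, n2, n4}

Sat(¬start) = {n1, n4}
Sat(req ∨ ¬start) = {n0, n1, n2, n4}
A[req U (req ∨ ¬start)]: least fixpoint, start Z0 = Sat((req ∨ ¬start)) = {n0, n1, n2, n4}, add states in Sat(req) with every successor in Z. Already a fixed point.
Sat(A[req U (req ∨ ¬start)]) = {n0, n1, n2, n4}
Sat(AX A[req U (req ∨ ¬start)]) = {s : every successor in {n0, n1, n2, n4}} = {n0, n2, n4}
Sat(AX (AX A[req U (req ∨ ¬start)])) = {s : every successor in {n0, n2, n4}} = {n0, n2, n4}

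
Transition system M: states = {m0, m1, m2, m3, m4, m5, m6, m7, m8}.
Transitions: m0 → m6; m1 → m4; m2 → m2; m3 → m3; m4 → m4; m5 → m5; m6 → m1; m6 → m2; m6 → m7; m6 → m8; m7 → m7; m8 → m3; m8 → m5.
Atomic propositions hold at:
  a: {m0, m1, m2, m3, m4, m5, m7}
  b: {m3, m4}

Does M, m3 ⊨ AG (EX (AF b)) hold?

Yes

AF b: least fixpoint, start Z0 = {m3, m4}, add states with every successor in Z. Z1 = {m1, m3, m4}; fixed.
Sat(AF b) = {m1, m3, m4}
Sat(EX (AF b)) = {s : some successor in {m1, m3, m4}} = {m1, m3, m4, m6, m8}
AG (EX (AF b)): greatest fixpoint, start Z0 = {m1, m3, m4, m6, m8}, keep only states in Sat with every successor in Z. Z1 = {m1, m3, m4}; fixed.
Sat(AG (EX (AF b))) = {m1, m3, m4}
m3 ∈ Sat(AG (EX (AF b))) = {m1, m3, m4}, so the formula holds at m3.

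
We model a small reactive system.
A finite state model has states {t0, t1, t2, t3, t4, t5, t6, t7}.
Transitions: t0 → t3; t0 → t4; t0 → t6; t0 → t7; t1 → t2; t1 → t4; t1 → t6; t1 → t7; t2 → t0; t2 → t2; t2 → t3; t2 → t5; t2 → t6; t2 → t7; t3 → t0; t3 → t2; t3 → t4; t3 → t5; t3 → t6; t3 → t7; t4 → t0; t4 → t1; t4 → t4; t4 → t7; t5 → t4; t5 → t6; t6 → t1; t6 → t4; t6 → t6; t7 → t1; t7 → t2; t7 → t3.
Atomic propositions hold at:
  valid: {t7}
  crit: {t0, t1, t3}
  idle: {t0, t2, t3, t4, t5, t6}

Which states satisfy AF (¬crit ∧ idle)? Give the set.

Sat(¬crit) = {t2, t4, t5, t6, t7}
Sat(¬crit ∧ idle) = {t2, t4, t5, t6}
AF (¬crit ∧ idle): least fixpoint, start Z0 = {t2, t4, t5, t6}, add states with every successor in Z. Already a fixed point.
Sat(AF (¬crit ∧ idle)) = {t2, t4, t5, t6}

{t2, t4, t5, t6}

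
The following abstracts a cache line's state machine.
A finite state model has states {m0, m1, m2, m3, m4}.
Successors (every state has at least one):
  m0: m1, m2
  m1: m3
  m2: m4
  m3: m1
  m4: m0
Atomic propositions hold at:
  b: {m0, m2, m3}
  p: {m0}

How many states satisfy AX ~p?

Sat(~p) = {m1, m2, m3, m4}
Sat(AX ~p) = {s : every successor in {m1, m2, m3, m4}} = {m0, m1, m2, m3}
|Sat(AX ~p)| = |{m0, m1, m2, m3}| = 4.

4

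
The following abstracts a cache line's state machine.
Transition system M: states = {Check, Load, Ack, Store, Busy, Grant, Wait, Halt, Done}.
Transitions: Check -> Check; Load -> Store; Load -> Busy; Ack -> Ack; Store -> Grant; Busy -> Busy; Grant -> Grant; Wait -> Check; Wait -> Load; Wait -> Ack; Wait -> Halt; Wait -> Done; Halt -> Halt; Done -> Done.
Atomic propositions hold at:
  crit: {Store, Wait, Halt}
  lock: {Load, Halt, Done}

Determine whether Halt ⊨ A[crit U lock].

A[crit U lock]: least fixpoint, start Z0 = Sat(lock) = {Load, Halt, Done}, add states in Sat(crit) with every successor in Z. Already a fixed point.
Sat(A[crit U lock]) = {Load, Halt, Done}
Halt ∈ Sat(A[crit U lock]) = {Load, Halt, Done}, so the formula holds at Halt.

Yes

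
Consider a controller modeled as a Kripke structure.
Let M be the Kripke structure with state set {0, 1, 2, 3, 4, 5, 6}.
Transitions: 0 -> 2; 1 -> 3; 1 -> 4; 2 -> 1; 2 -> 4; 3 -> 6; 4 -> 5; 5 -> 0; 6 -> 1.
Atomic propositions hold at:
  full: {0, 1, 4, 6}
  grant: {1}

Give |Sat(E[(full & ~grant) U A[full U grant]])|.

2

Sat(~grant) = {0, 2, 3, 4, 5, 6}
Sat(full & ~grant) = {0, 4, 6}
A[full U grant]: least fixpoint, start Z0 = Sat(grant) = {1}, add states in Sat(full) with every successor in Z. Z1 = {1, 6}; fixed.
Sat(A[full U grant]) = {1, 6}
E[(full & ~grant) U A[full U grant]]: least fixpoint, start Z0 = Sat(A[full U grant]) = {1, 6}, add states in Sat(full & ~grant) with some successor in Z. Already a fixed point.
Sat(E[(full & ~grant) U A[full U grant]]) = {1, 6}
|Sat(E[(full & ~grant) U A[full U grant]])| = |{1, 6}| = 2.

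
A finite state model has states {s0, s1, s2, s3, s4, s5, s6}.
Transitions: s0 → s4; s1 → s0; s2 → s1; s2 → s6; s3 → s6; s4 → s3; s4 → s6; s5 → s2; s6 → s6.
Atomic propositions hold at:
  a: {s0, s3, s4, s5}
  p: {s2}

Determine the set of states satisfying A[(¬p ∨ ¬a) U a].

{s0, s1, s3, s4, s5}

Sat(¬p) = {s0, s1, s3, s4, s5, s6}
Sat(¬a) = {s1, s2, s6}
Sat(¬p ∨ ¬a) = {s0, s1, s2, s3, s4, s5, s6}
A[(¬p ∨ ¬a) U a]: least fixpoint, start Z0 = Sat(a) = {s0, s3, s4, s5}, add states in Sat(¬p ∨ ¬a) with every successor in Z. Z1 = {s0, s1, s3, s4, s5}; fixed.
Sat(A[(¬p ∨ ¬a) U a]) = {s0, s1, s3, s4, s5}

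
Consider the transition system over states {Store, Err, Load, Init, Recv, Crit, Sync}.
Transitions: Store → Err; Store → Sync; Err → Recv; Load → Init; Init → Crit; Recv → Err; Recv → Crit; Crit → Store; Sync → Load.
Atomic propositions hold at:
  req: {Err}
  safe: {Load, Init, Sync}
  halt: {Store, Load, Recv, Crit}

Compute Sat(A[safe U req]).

{Err}

A[safe U req]: least fixpoint, start Z0 = Sat(req) = {Err}, add states in Sat(safe) with every successor in Z. Already a fixed point.
Sat(A[safe U req]) = {Err}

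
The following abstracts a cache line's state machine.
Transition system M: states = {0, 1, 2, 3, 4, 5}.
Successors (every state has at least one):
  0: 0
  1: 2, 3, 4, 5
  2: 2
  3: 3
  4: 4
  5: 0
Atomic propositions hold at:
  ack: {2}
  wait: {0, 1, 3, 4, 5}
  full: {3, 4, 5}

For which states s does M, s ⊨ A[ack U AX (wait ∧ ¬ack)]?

Sat(¬ack) = {0, 1, 3, 4, 5}
Sat(wait ∧ ¬ack) = {0, 1, 3, 4, 5}
Sat(AX (wait ∧ ¬ack)) = {s : every successor in {0, 1, 3, 4, 5}} = {0, 3, 4, 5}
A[ack U AX (wait ∧ ¬ack)]: least fixpoint, start Z0 = Sat(AX (wait ∧ ¬ack)) = {0, 3, 4, 5}, add states in Sat(ack) with every successor in Z. Already a fixed point.
Sat(A[ack U AX (wait ∧ ¬ack)]) = {0, 3, 4, 5}

{0, 3, 4, 5}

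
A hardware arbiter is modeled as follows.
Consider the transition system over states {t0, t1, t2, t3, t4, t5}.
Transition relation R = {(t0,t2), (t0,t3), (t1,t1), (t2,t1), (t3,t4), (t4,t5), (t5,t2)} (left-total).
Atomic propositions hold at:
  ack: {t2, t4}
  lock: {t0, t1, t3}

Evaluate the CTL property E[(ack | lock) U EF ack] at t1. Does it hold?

Sat(ack | lock) = {t0, t1, t2, t3, t4}
EF ack: least fixpoint, start Z0 = {t2, t4}, add states with some successor in Z. Z1 = {t0, t2, t3, t4, t5}; fixed.
Sat(EF ack) = {t0, t2, t3, t4, t5}
E[(ack | lock) U EF ack]: least fixpoint, start Z0 = Sat(EF ack) = {t0, t2, t3, t4, t5}, add states in Sat(ack | lock) with some successor in Z. Already a fixed point.
Sat(E[(ack | lock) U EF ack]) = {t0, t2, t3, t4, t5}
t1 ∉ Sat(E[(ack | lock) U EF ack]) = {t0, t2, t3, t4, t5}, so the formula does not hold at t1.

No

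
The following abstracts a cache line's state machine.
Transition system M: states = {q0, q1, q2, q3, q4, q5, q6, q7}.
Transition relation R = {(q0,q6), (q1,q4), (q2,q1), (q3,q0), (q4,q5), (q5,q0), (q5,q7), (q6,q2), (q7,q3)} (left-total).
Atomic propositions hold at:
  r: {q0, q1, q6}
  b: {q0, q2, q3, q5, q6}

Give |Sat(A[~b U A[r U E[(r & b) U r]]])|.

Sat(~b) = {q1, q4, q7}
Sat(r & b) = {q0, q6}
E[(r & b) U r]: least fixpoint, start Z0 = Sat(r) = {q0, q1, q6}, add states in Sat(r & b) with some successor in Z. Already a fixed point.
Sat(E[(r & b) U r]) = {q0, q1, q6}
A[r U E[(r & b) U r]]: least fixpoint, start Z0 = Sat(E[(r & b) U r]) = {q0, q1, q6}, add states in Sat(r) with every successor in Z. Already a fixed point.
Sat(A[r U E[(r & b) U r]]) = {q0, q1, q6}
A[~b U A[r U E[(r & b) U r]]]: least fixpoint, start Z0 = Sat(A[r U E[(r & b) U r]]) = {q0, q1, q6}, add states in Sat(~b) with every successor in Z. Already a fixed point.
Sat(A[~b U A[r U E[(r & b) U r]]]) = {q0, q1, q6}
|Sat(A[~b U A[r U E[(r & b) U r]]])| = |{q0, q1, q6}| = 3.

3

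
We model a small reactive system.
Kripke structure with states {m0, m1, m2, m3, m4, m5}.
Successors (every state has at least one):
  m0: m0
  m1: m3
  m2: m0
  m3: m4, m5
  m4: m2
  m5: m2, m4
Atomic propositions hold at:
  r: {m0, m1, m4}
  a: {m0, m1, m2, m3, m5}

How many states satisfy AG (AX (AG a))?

AG a: greatest fixpoint, start Z0 = {m0, m1, m2, m3, m5}, keep only states in Sat with every successor in Z. Z1 = {m0, m1, m2}; Z2 = {m0, m2}; fixed.
Sat(AG a) = {m0, m2}
Sat(AX (AG a)) = {s : every successor in {m0, m2}} = {m0, m2, m4}
AG (AX (AG a)): greatest fixpoint, start Z0 = {m0, m2, m4}, keep only states in Sat with every successor in Z. Already a fixed point.
Sat(AG (AX (AG a))) = {m0, m2, m4}
|Sat(AG (AX (AG a)))| = |{m0, m2, m4}| = 3.

3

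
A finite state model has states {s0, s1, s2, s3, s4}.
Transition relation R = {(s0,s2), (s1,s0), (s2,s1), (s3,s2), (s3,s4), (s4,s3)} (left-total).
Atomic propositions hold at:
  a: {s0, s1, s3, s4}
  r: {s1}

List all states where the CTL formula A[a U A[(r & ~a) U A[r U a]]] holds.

{s0, s1, s3, s4}

Sat(~a) = {s2}
Sat(r & ~a) = ∅
A[r U a]: least fixpoint, start Z0 = Sat(a) = {s0, s1, s3, s4}, add states in Sat(r) with every successor in Z. Already a fixed point.
Sat(A[r U a]) = {s0, s1, s3, s4}
A[(r & ~a) U A[r U a]]: least fixpoint, start Z0 = Sat(A[r U a]) = {s0, s1, s3, s4}, add states in Sat(r & ~a) with every successor in Z. Already a fixed point.
Sat(A[(r & ~a) U A[r U a]]) = {s0, s1, s3, s4}
A[a U A[(r & ~a) U A[r U a]]]: least fixpoint, start Z0 = Sat(A[(r & ~a) U A[r U a]]) = {s0, s1, s3, s4}, add states in Sat(a) with every successor in Z. Already a fixed point.
Sat(A[a U A[(r & ~a) U A[r U a]]]) = {s0, s1, s3, s4}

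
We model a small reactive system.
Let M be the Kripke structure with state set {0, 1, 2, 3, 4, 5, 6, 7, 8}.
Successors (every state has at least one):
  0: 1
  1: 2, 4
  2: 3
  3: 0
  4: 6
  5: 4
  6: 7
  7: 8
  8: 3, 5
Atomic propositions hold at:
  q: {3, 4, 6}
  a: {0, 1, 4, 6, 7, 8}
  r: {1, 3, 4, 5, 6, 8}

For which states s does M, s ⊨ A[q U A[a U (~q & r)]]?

Sat(~q) = {0, 1, 2, 5, 7, 8}
Sat(~q & r) = {1, 5, 8}
A[a U (~q & r)]: least fixpoint, start Z0 = Sat((~q & r)) = {1, 5, 8}, add states in Sat(a) with every successor in Z. Z1 = {0, 1, 5, 7, 8}; Z2 = {0, 1, 5, 6, 7, 8}; Z3 = {0, 1, 4, 5, 6, 7, 8}; fixed.
Sat(A[a U (~q & r)]) = {0, 1, 4, 5, 6, 7, 8}
A[q U A[a U (~q & r)]]: least fixpoint, start Z0 = Sat(A[a U (~q & r)]) = {0, 1, 4, 5, 6, 7, 8}, add states in Sat(q) with every successor in Z. Z1 = {0, 1, 3, 4, 5, 6, 7, 8}; fixed.
Sat(A[q U A[a U (~q & r)]]) = {0, 1, 3, 4, 5, 6, 7, 8}

{0, 1, 3, 4, 5, 6, 7, 8}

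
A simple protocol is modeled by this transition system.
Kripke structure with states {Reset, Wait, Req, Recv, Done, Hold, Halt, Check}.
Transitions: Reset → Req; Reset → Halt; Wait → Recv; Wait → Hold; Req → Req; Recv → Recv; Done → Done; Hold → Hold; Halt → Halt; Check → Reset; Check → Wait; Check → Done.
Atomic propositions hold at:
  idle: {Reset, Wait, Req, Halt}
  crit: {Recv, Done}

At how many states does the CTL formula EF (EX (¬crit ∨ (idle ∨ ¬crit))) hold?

6

Sat(¬crit) = {Reset, Wait, Req, Hold, Halt, Check}
Sat(idle ∨ ¬crit) = {Reset, Wait, Req, Hold, Halt, Check}
Sat(¬crit ∨ (idle ∨ ¬crit)) = {Reset, Wait, Req, Hold, Halt, Check}
Sat(EX (¬crit ∨ (idle ∨ ¬crit))) = {s : some successor in {Reset, Wait, Req, Hold, Halt, Check}} = {Reset, Wait, Req, Hold, Halt, Check}
EF (EX (¬crit ∨ (idle ∨ ¬crit))): least fixpoint, start Z0 = {Reset, Wait, Req, Hold, Halt, Check}, add states with some successor in Z. Already a fixed point.
Sat(EF (EX (¬crit ∨ (idle ∨ ¬crit)))) = {Reset, Wait, Req, Hold, Halt, Check}
|Sat(EF (EX (¬crit ∨ (idle ∨ ¬crit))))| = |{Reset, Wait, Req, Hold, Halt, Check}| = 6.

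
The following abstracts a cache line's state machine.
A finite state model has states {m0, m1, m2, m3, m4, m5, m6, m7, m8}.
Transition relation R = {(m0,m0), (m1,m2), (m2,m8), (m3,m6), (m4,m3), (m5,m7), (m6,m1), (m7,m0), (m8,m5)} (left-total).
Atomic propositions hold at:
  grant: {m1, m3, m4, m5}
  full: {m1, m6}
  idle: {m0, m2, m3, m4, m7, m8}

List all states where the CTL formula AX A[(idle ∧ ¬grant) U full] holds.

{m3, m6}

Sat(¬grant) = {m0, m2, m6, m7, m8}
Sat(idle ∧ ¬grant) = {m0, m2, m7, m8}
A[(idle ∧ ¬grant) U full]: least fixpoint, start Z0 = Sat(full) = {m1, m6}, add states in Sat(idle ∧ ¬grant) with every successor in Z. Already a fixed point.
Sat(A[(idle ∧ ¬grant) U full]) = {m1, m6}
Sat(AX A[(idle ∧ ¬grant) U full]) = {s : every successor in {m1, m6}} = {m3, m6}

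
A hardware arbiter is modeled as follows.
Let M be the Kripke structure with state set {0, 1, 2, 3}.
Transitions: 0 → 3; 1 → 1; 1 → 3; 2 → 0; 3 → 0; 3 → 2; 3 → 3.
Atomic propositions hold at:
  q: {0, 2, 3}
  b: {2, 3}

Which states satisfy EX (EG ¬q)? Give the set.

{1}

Sat(¬q) = {1}
EG ¬q: greatest fixpoint, start Z0 = {1}, keep only states in Sat with some successor in Z. Already a fixed point.
Sat(EG ¬q) = {1}
Sat(EX (EG ¬q)) = {s : some successor in {1}} = {1}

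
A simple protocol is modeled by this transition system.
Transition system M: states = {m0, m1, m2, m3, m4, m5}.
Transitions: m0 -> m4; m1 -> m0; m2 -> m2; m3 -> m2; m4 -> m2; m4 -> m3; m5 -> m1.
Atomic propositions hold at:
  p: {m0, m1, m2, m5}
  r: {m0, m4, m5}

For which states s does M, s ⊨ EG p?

EG p: greatest fixpoint, start Z0 = {m0, m1, m2, m5}, keep only states in Sat with some successor in Z. Z1 = {m1, m2, m5}; Z2 = {m2, m5}; Z3 = {m2}; fixed.
Sat(EG p) = {m2}

{m2}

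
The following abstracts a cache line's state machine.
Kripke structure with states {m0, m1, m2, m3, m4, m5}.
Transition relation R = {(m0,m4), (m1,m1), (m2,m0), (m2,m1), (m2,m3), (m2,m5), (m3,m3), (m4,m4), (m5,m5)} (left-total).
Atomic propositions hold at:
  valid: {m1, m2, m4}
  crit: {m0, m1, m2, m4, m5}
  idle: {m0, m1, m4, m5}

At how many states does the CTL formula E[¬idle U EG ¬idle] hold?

Sat(¬idle) = {m2, m3}
EG ¬idle: greatest fixpoint, start Z0 = {m2, m3}, keep only states in Sat with some successor in Z. Already a fixed point.
Sat(EG ¬idle) = {m2, m3}
E[¬idle U EG ¬idle]: least fixpoint, start Z0 = Sat(EG ¬idle) = {m2, m3}, add states in Sat(¬idle) with some successor in Z. Already a fixed point.
Sat(E[¬idle U EG ¬idle]) = {m2, m3}
|Sat(E[¬idle U EG ¬idle])| = |{m2, m3}| = 2.

2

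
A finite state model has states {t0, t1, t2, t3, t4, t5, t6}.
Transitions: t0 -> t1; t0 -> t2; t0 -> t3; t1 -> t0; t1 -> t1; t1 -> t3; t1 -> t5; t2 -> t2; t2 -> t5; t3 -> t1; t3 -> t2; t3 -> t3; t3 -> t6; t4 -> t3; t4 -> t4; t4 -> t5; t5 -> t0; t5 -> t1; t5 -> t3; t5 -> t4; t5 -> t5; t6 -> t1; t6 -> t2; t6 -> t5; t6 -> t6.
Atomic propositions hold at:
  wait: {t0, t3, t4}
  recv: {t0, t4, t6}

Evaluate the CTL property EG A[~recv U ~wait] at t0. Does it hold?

No

Sat(~recv) = {t1, t2, t3, t5}
Sat(~wait) = {t1, t2, t5, t6}
A[~recv U ~wait]: least fixpoint, start Z0 = Sat(~wait) = {t1, t2, t5, t6}, add states in Sat(~recv) with every successor in Z. Already a fixed point.
Sat(A[~recv U ~wait]) = {t1, t2, t5, t6}
EG A[~recv U ~wait]: greatest fixpoint, start Z0 = {t1, t2, t5, t6}, keep only states in Sat with some successor in Z. Already a fixed point.
Sat(EG A[~recv U ~wait]) = {t1, t2, t5, t6}
t0 ∉ Sat(EG A[~recv U ~wait]) = {t1, t2, t5, t6}, so the formula does not hold at t0.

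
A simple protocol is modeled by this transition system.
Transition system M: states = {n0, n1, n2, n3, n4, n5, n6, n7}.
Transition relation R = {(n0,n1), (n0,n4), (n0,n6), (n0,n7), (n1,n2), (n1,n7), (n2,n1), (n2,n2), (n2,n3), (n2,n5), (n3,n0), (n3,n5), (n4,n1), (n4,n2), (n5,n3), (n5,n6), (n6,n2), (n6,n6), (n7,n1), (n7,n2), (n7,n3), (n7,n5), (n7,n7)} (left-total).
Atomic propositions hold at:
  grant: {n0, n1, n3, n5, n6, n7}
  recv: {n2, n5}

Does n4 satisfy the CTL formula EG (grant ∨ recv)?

Sat(grant ∨ recv) = {n0, n1, n2, n3, n5, n6, n7}
EG (grant ∨ recv): greatest fixpoint, start Z0 = {n0, n1, n2, n3, n5, n6, n7}, keep only states in Sat with some successor in Z. Already a fixed point.
Sat(EG (grant ∨ recv)) = {n0, n1, n2, n3, n5, n6, n7}
n4 ∉ Sat(EG (grant ∨ recv)) = {n0, n1, n2, n3, n5, n6, n7}, so the formula does not hold at n4.

No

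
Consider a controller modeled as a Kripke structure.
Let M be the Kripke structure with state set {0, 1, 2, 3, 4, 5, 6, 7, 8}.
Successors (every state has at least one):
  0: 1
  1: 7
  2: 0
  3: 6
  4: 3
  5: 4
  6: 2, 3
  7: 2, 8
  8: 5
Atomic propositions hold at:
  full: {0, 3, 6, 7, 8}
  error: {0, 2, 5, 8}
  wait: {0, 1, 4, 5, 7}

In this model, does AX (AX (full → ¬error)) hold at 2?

Yes

Sat(¬error) = {1, 3, 4, 6, 7}
Sat(full → ¬error) = {1, 2, 3, 4, 5, 6, 7}
Sat(AX (full → ¬error)) = {s : every successor in {1, 2, 3, 4, 5, 6, 7}} = {0, 1, 3, 4, 5, 6, 8}
Sat(AX (AX (full → ¬error))) = {s : every successor in {0, 1, 3, 4, 5, 6, 8}} = {0, 2, 3, 4, 5, 8}
2 ∈ Sat(AX (AX (full → ¬error))) = {0, 2, 3, 4, 5, 8}, so the formula holds at 2.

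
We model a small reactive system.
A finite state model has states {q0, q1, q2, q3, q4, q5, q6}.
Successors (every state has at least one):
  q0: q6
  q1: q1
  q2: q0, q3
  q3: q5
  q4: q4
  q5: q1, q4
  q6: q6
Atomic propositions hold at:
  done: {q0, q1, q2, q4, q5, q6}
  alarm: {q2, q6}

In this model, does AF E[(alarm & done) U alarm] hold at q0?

Yes

Sat(alarm & done) = {q2, q6}
E[(alarm & done) U alarm]: least fixpoint, start Z0 = Sat(alarm) = {q2, q6}, add states in Sat(alarm & done) with some successor in Z. Already a fixed point.
Sat(E[(alarm & done) U alarm]) = {q2, q6}
AF E[(alarm & done) U alarm]: least fixpoint, start Z0 = {q2, q6}, add states with every successor in Z. Z1 = {q0, q2, q6}; fixed.
Sat(AF E[(alarm & done) U alarm]) = {q0, q2, q6}
q0 ∈ Sat(AF E[(alarm & done) U alarm]) = {q0, q2, q6}, so the formula holds at q0.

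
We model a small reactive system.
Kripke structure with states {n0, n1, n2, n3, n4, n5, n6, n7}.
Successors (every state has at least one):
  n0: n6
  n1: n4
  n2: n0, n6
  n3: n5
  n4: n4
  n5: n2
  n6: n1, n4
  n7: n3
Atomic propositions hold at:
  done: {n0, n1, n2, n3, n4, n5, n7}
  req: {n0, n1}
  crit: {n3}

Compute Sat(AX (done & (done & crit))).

{n7}

Sat(done & crit) = {n3}
Sat(done & (done & crit)) = {n3}
Sat(AX (done & (done & crit))) = {s : every successor in {n3}} = {n7}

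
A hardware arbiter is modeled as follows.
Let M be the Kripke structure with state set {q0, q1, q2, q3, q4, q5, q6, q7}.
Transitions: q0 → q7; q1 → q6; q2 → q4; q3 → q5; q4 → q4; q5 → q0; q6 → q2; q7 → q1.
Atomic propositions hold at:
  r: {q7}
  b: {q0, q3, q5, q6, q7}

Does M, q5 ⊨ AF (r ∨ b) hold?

Yes

Sat(r ∨ b) = {q0, q3, q5, q6, q7}
AF (r ∨ b): least fixpoint, start Z0 = {q0, q3, q5, q6, q7}, add states with every successor in Z. Z1 = {q0, q1, q3, q5, q6, q7}; fixed.
Sat(AF (r ∨ b)) = {q0, q1, q3, q5, q6, q7}
q5 ∈ Sat(AF (r ∨ b)) = {q0, q1, q3, q5, q6, q7}, so the formula holds at q5.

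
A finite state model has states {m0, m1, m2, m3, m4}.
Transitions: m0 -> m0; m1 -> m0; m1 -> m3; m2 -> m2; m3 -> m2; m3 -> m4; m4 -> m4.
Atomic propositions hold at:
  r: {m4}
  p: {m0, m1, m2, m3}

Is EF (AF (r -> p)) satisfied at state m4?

Sat(r -> p) = {m0, m1, m2, m3}
AF (r -> p): least fixpoint, start Z0 = {m0, m1, m2, m3}, add states with every successor in Z. Already a fixed point.
Sat(AF (r -> p)) = {m0, m1, m2, m3}
EF (AF (r -> p)): least fixpoint, start Z0 = {m0, m1, m2, m3}, add states with some successor in Z. Already a fixed point.
Sat(EF (AF (r -> p))) = {m0, m1, m2, m3}
m4 ∉ Sat(EF (AF (r -> p))) = {m0, m1, m2, m3}, so the formula does not hold at m4.

No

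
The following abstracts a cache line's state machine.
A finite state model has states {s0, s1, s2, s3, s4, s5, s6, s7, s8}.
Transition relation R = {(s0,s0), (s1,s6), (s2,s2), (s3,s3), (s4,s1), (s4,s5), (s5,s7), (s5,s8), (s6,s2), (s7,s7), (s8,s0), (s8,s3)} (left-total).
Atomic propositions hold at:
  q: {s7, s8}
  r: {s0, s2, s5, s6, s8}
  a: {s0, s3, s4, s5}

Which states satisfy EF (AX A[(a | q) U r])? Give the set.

Sat(a | q) = {s0, s3, s4, s5, s7, s8}
A[(a | q) U r]: least fixpoint, start Z0 = Sat(r) = {s0, s2, s5, s6, s8}, add states in Sat(a | q) with every successor in Z. Already a fixed point.
Sat(A[(a | q) U r]) = {s0, s2, s5, s6, s8}
Sat(AX A[(a | q) U r]) = {s : every successor in {s0, s2, s5, s6, s8}} = {s0, s1, s2, s6}
EF (AX A[(a | q) U r]): least fixpoint, start Z0 = {s0, s1, s2, s6}, add states with some successor in Z. Z1 = {s0, s1, s2, s4, s6, s8}; Z2 = {s0, s1, s2, s4, s5, s6, s8}; fixed.
Sat(EF (AX A[(a | q) U r])) = {s0, s1, s2, s4, s5, s6, s8}

{s0, s1, s2, s4, s5, s6, s8}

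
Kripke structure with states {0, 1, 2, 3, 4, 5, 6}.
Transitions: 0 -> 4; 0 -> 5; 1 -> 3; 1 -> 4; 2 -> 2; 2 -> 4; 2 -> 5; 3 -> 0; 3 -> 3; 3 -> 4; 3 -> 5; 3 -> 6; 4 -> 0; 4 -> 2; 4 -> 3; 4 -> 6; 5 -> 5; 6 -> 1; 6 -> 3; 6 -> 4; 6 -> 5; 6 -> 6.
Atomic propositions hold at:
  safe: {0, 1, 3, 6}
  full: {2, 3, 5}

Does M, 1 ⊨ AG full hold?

No

AG full: greatest fixpoint, start Z0 = {2, 3, 5}, keep only states in Sat with every successor in Z. Z1 = {5}; fixed.
Sat(AG full) = {5}
1 ∉ Sat(AG full) = {5}, so the formula does not hold at 1.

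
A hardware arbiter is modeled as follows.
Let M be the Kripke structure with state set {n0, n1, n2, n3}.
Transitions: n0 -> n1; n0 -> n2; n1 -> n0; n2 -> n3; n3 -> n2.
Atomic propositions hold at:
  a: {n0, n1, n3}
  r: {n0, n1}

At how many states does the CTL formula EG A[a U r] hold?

A[a U r]: least fixpoint, start Z0 = Sat(r) = {n0, n1}, add states in Sat(a) with every successor in Z. Already a fixed point.
Sat(A[a U r]) = {n0, n1}
EG A[a U r]: greatest fixpoint, start Z0 = {n0, n1}, keep only states in Sat with some successor in Z. Already a fixed point.
Sat(EG A[a U r]) = {n0, n1}
|Sat(EG A[a U r])| = |{n0, n1}| = 2.

2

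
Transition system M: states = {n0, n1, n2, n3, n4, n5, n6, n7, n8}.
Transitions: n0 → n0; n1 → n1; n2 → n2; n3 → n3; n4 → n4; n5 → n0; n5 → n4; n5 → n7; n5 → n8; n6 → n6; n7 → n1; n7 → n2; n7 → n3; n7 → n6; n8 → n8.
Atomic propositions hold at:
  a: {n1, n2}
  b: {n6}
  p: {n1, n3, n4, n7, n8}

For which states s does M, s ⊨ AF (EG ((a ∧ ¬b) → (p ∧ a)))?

Sat(¬b) = {n0, n1, n2, n3, n4, n5, n7, n8}
Sat(a ∧ ¬b) = {n1, n2}
Sat(p ∧ a) = {n1}
Sat((a ∧ ¬b) → (p ∧ a)) = {n0, n1, n3, n4, n5, n6, n7, n8}
EG ((a ∧ ¬b) → (p ∧ a)): greatest fixpoint, start Z0 = {n0, n1, n3, n4, n5, n6, n7, n8}, keep only states in Sat with some successor in Z. Already a fixed point.
Sat(EG ((a ∧ ¬b) → (p ∧ a))) = {n0, n1, n3, n4, n5, n6, n7, n8}
AF (EG ((a ∧ ¬b) → (p ∧ a))): least fixpoint, start Z0 = {n0, n1, n3, n4, n5, n6, n7, n8}, add states with every successor in Z. Already a fixed point.
Sat(AF (EG ((a ∧ ¬b) → (p ∧ a)))) = {n0, n1, n3, n4, n5, n6, n7, n8}

{n0, n1, n3, n4, n5, n6, n7, n8}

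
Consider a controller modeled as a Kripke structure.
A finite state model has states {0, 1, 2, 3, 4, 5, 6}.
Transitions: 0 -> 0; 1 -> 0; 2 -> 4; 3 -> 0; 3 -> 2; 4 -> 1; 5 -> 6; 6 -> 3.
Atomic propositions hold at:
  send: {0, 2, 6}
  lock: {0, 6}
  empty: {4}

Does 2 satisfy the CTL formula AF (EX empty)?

Sat(EX empty) = {s : some successor in {4}} = {2}
AF (EX empty): least fixpoint, start Z0 = {2}, add states with every successor in Z. Already a fixed point.
Sat(AF (EX empty)) = {2}
2 ∈ Sat(AF (EX empty)) = {2}, so the formula holds at 2.

Yes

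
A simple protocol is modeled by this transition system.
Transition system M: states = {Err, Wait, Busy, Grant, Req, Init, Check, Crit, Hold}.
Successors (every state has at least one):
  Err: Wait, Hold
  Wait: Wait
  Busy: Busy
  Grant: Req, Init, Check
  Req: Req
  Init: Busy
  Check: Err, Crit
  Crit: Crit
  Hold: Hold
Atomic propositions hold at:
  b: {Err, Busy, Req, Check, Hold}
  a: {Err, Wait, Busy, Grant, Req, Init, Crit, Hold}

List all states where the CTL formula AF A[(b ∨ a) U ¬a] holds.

Sat(b ∨ a) = {Err, Wait, Busy, Grant, Req, Init, Check, Crit, Hold}
Sat(¬a) = {Check}
A[(b ∨ a) U ¬a]: least fixpoint, start Z0 = Sat(¬a) = {Check}, add states in Sat(b ∨ a) with every successor in Z. Already a fixed point.
Sat(A[(b ∨ a) U ¬a]) = {Check}
AF A[(b ∨ a) U ¬a]: least fixpoint, start Z0 = {Check}, add states with every successor in Z. Already a fixed point.
Sat(AF A[(b ∨ a) U ¬a]) = {Check}

{Check}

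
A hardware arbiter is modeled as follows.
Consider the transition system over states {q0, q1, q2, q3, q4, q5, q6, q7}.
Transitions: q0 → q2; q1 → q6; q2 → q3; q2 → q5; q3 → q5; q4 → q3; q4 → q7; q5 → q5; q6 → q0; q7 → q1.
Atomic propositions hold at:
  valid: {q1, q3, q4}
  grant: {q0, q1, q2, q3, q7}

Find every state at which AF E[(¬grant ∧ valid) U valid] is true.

Sat(¬grant) = {q4, q5, q6}
Sat(¬grant ∧ valid) = {q4}
E[(¬grant ∧ valid) U valid]: least fixpoint, start Z0 = Sat(valid) = {q1, q3, q4}, add states in Sat(¬grant ∧ valid) with some successor in Z. Already a fixed point.
Sat(E[(¬grant ∧ valid) U valid]) = {q1, q3, q4}
AF E[(¬grant ∧ valid) U valid]: least fixpoint, start Z0 = {q1, q3, q4}, add states with every successor in Z. Z1 = {q1, q3, q4, q7}; fixed.
Sat(AF E[(¬grant ∧ valid) U valid]) = {q1, q3, q4, q7}

{q1, q3, q4, q7}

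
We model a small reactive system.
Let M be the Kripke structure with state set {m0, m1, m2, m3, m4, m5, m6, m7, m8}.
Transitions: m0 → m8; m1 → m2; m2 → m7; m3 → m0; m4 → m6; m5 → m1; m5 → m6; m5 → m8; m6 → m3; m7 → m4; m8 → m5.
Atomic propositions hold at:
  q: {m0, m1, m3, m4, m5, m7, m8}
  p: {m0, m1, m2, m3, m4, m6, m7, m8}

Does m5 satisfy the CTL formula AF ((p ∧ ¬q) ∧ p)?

Sat(¬q) = {m2, m6}
Sat(p ∧ ¬q) = {m2, m6}
Sat((p ∧ ¬q) ∧ p) = {m2, m6}
AF ((p ∧ ¬q) ∧ p): least fixpoint, start Z0 = {m2, m6}, add states with every successor in Z. Z1 = {m1, m2, m4, m6}; Z2 = {m1, m2, m4, m6, m7}; fixed.
Sat(AF ((p ∧ ¬q) ∧ p)) = {m1, m2, m4, m6, m7}
m5 ∉ Sat(AF ((p ∧ ¬q) ∧ p)) = {m1, m2, m4, m6, m7}, so the formula does not hold at m5.

No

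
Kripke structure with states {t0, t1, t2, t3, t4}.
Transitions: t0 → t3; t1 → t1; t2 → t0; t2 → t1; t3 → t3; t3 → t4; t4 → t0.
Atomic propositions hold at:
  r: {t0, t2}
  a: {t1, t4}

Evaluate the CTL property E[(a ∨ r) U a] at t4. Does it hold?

Yes

Sat(a ∨ r) = {t0, t1, t2, t4}
E[(a ∨ r) U a]: least fixpoint, start Z0 = Sat(a) = {t1, t4}, add states in Sat(a ∨ r) with some successor in Z. Z1 = {t1, t2, t4}; fixed.
Sat(E[(a ∨ r) U a]) = {t1, t2, t4}
t4 ∈ Sat(E[(a ∨ r) U a]) = {t1, t2, t4}, so the formula holds at t4.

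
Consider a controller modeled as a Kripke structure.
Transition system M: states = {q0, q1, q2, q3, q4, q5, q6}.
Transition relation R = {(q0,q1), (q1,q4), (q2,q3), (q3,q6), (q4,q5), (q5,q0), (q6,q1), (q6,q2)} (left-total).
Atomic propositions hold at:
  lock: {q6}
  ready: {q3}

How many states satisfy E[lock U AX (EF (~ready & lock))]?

Sat(~ready) = {q0, q1, q2, q4, q5, q6}
Sat(~ready & lock) = {q6}
EF (~ready & lock): least fixpoint, start Z0 = {q6}, add states with some successor in Z. Z1 = {q3, q6}; Z2 = {q2, q3, q6}; fixed.
Sat(EF (~ready & lock)) = {q2, q3, q6}
Sat(AX (EF (~ready & lock))) = {s : every successor in {q2, q3, q6}} = {q2, q3}
E[lock U AX (EF (~ready & lock))]: least fixpoint, start Z0 = Sat(AX (EF (~ready & lock))) = {q2, q3}, add states in Sat(lock) with some successor in Z. Z1 = {q2, q3, q6}; fixed.
Sat(E[lock U AX (EF (~ready & lock))]) = {q2, q3, q6}
|Sat(E[lock U AX (EF (~ready & lock))])| = |{q2, q3, q6}| = 3.

3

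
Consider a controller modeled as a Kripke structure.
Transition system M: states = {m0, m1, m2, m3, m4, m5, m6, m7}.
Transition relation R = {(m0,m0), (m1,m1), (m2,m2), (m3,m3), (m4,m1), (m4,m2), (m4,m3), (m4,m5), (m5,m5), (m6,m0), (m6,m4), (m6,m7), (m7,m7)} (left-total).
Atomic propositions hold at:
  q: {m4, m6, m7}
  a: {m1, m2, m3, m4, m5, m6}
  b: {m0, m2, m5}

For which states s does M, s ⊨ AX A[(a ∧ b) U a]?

{m1, m2, m3, m4, m5}

Sat(a ∧ b) = {m2, m5}
A[(a ∧ b) U a]: least fixpoint, start Z0 = Sat(a) = {m1, m2, m3, m4, m5, m6}, add states in Sat(a ∧ b) with every successor in Z. Already a fixed point.
Sat(A[(a ∧ b) U a]) = {m1, m2, m3, m4, m5, m6}
Sat(AX A[(a ∧ b) U a]) = {s : every successor in {m1, m2, m3, m4, m5, m6}} = {m1, m2, m3, m4, m5}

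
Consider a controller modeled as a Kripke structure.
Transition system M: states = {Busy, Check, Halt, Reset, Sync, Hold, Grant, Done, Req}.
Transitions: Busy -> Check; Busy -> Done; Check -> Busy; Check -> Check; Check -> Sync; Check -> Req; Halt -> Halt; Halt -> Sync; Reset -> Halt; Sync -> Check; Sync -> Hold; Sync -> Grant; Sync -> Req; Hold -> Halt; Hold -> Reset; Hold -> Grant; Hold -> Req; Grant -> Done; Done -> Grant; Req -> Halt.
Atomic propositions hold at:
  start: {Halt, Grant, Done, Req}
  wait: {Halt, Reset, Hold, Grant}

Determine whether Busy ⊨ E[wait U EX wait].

No

Sat(EX wait) = {s : some successor in {Halt, Reset, Hold, Grant}} = {Halt, Reset, Sync, Hold, Done, Req}
E[wait U EX wait]: least fixpoint, start Z0 = Sat(EX wait) = {Halt, Reset, Sync, Hold, Done, Req}, add states in Sat(wait) with some successor in Z. Z1 = {Halt, Reset, Sync, Hold, Grant, Done, Req}; fixed.
Sat(E[wait U EX wait]) = {Halt, Reset, Sync, Hold, Grant, Done, Req}
Busy ∉ Sat(E[wait U EX wait]) = {Halt, Reset, Sync, Hold, Grant, Done, Req}, so the formula does not hold at Busy.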